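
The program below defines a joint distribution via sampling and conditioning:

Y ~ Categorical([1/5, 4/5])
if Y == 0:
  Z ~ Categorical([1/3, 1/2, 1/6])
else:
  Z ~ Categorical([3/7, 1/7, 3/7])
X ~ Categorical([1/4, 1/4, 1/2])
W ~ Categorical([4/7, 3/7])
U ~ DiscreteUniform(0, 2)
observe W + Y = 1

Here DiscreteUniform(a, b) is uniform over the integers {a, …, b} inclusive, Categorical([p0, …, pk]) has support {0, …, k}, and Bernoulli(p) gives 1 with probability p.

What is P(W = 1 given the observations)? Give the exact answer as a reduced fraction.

Enumerate traces; 54 have nonzero weight after conditioning:
  (Y=0, Z=0, X=0, W=1, U=0) weight 1/420
  (Y=0, Z=0, X=0, W=1, U=1) weight 1/420
  (Y=0, Z=0, X=0, W=1, U=2) weight 1/420
  (Y=0, Z=0, X=1, W=1, U=0) weight 1/420
  (Y=0, Z=0, X=1, W=1, U=1) weight 1/420
  (Y=0, Z=0, X=1, W=1, U=2) weight 1/420
  (Y=0, Z=0, X=2, W=1, U=0) weight 1/210
  (Y=0, Z=0, X=2, W=1, U=1) weight 1/210
  (Y=1, Z=0, X=0, W=0, U=0) weight 4/245
  … 45 more
Group by W:
  weight(W=0) = 16/35
  weight(W=1) = 3/35
Total weight = 16/35 + 3/35 = 19/35
P(W=0 | obs) = 16/35 / 19/35 = 16/19
P(W=1 | obs) = 3/35 / 19/35 = 3/19

P(W = 1 | obs) = 3/19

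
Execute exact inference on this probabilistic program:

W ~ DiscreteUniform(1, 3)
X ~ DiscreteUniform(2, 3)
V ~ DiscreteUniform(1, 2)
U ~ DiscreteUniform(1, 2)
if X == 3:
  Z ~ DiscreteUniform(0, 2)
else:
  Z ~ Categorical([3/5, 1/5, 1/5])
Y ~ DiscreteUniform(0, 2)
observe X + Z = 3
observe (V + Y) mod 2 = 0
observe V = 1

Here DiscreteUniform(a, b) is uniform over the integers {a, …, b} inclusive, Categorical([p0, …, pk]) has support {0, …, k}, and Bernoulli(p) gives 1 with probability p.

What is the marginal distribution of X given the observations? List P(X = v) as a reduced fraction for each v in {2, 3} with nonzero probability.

Enumerate traces; 12 have nonzero weight after conditioning:
  (W=1, X=2, V=1, U=1, Z=1, Y=1) weight 1/360
  (W=1, X=2, V=1, U=2, Z=1, Y=1) weight 1/360
  (W=1, X=3, V=1, U=1, Z=0, Y=1) weight 1/216
  (W=1, X=3, V=1, U=2, Z=0, Y=1) weight 1/216
  (W=2, X=2, V=1, U=1, Z=1, Y=1) weight 1/360
  (W=2, X=2, V=1, U=2, Z=1, Y=1) weight 1/360
  (W=2, X=3, V=1, U=1, Z=0, Y=1) weight 1/216
  (W=2, X=3, V=1, U=2, Z=0, Y=1) weight 1/216
  … 4 more
Group by X:
  weight(X=2) = 1/60
  weight(X=3) = 1/36
Total weight = 1/60 + 1/36 = 2/45
P(X=2 | obs) = 1/60 / 2/45 = 3/8
P(X=3 | obs) = 1/36 / 2/45 = 5/8

P(X=2) = 3/8, P(X=3) = 5/8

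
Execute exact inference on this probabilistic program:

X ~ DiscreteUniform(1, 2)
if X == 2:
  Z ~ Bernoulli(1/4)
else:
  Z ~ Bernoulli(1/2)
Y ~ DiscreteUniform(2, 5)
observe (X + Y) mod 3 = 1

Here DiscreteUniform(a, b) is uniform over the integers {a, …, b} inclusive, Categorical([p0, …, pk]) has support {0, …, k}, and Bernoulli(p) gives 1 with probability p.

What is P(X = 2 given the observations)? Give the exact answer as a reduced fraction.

P(X = 2 | obs) = 2/3

Enumerate traces; 6 have nonzero weight after conditioning:
  (X=1, Z=0, Y=3) weight 1/16
  (X=1, Z=1, Y=3) weight 1/16
  (X=2, Z=0, Y=2) weight 3/32
  (X=2, Z=0, Y=5) weight 3/32
  (X=2, Z=1, Y=2) weight 1/32
  (X=2, Z=1, Y=5) weight 1/32
Group by X:
  weight(X=1) = 1/8
  weight(X=2) = 1/4
Total weight = 1/8 + 1/4 = 3/8
P(X=1 | obs) = 1/8 / 3/8 = 1/3
P(X=2 | obs) = 1/4 / 3/8 = 2/3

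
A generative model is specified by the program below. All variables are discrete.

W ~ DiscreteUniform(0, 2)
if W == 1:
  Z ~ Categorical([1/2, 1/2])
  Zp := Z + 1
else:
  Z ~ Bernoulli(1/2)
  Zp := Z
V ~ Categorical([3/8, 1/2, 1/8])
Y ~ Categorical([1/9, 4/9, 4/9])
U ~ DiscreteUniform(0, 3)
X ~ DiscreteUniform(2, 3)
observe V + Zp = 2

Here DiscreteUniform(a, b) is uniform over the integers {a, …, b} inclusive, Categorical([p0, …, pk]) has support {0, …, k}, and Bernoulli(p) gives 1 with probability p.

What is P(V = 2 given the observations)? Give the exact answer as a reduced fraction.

P(V = 2 | obs) = 2/17

Enumerate traces; 144 have nonzero weight after conditioning:
  (W=0, Z=0, V=2, Y=0, U=0, X=2) weight 1/3456
  (W=0, Z=0, V=2, Y=0, U=0, X=3) weight 1/3456
  (W=0, Z=0, V=2, Y=0, U=1, X=2) weight 1/3456
  (W=0, Z=0, V=2, Y=0, U=1, X=3) weight 1/3456
  (W=0, Z=0, V=2, Y=0, U=2, X=2) weight 1/3456
  (W=0, Z=0, V=2, Y=0, U=2, X=3) weight 1/3456
  (W=0, Z=0, V=2, Y=0, U=3, X=2) weight 1/3456
  (W=0, Z=0, V=2, Y=0, U=3, X=3) weight 1/3456
  (W=0, Z=1, V=1, Y=0, U=0, X=2) weight 1/864
  (W=1, Z=1, V=0, Y=0, U=0, X=2) weight 1/1152
  … 134 more
Group by V:
  weight(V=0) = 1/16
  weight(V=1) = 1/4
  weight(V=2) = 1/24
Total weight = 1/16 + 1/4 + 1/24 = 17/48
P(V=0 | obs) = 1/16 / 17/48 = 3/17
P(V=1 | obs) = 1/4 / 17/48 = 12/17
P(V=2 | obs) = 1/24 / 17/48 = 2/17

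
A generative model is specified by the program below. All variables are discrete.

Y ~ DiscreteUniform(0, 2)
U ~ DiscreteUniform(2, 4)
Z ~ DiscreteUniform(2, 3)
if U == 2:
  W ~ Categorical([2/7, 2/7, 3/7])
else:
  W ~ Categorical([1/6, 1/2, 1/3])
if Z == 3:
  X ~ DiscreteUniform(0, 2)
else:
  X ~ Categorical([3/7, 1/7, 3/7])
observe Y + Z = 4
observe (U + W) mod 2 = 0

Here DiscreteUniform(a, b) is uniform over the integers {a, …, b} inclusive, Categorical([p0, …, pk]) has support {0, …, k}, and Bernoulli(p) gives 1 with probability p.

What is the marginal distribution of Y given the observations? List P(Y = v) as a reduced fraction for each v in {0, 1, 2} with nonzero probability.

Enumerate traces; 30 have nonzero weight after conditioning:
  (Y=1, U=2, Z=3, W=0, X=0) weight 1/189
  (Y=1, U=2, Z=3, W=0, X=1) weight 1/189
  (Y=1, U=2, Z=3, W=0, X=2) weight 1/189
  (Y=1, U=2, Z=3, W=2, X=0) weight 1/126
  (Y=1, U=2, Z=3, W=2, X=1) weight 1/126
  (Y=1, U=2, Z=3, W=2, X=2) weight 1/126
  (Y=1, U=3, Z=3, W=1, X=0) weight 1/108
  (Y=1, U=3, Z=3, W=1, X=1) weight 1/108
  (Y=2, U=2, Z=2, W=0, X=0) weight 1/147
  … 21 more
Group by Y:
  weight(Y=1) = 2/21
  weight(Y=2) = 2/21
Total weight = 2/21 + 2/21 = 4/21
P(Y=1 | obs) = 2/21 / 4/21 = 1/2
P(Y=2 | obs) = 2/21 / 4/21 = 1/2

P(Y=1) = 1/2, P(Y=2) = 1/2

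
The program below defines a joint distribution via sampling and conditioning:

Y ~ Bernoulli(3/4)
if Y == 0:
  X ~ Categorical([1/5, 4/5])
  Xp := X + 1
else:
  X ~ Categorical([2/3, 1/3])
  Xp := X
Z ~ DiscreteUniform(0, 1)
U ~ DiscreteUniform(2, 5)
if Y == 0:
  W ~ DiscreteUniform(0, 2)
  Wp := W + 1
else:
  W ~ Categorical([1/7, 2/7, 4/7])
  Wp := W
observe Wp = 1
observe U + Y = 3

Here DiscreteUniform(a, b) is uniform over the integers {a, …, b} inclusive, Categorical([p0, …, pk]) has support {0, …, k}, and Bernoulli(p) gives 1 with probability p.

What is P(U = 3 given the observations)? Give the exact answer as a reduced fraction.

Enumerate traces; 8 have nonzero weight after conditioning:
  (Y=0, X=0, Z=0, U=3, W=0) weight 1/480
  (Y=0, X=0, Z=1, U=3, W=0) weight 1/480
  (Y=0, X=1, Z=0, U=3, W=0) weight 1/120
  (Y=0, X=1, Z=1, U=3, W=0) weight 1/120
  (Y=1, X=0, Z=0, U=2, W=1) weight 1/56
  (Y=1, X=0, Z=1, U=2, W=1) weight 1/56
  (Y=1, X=1, Z=0, U=2, W=1) weight 1/112
  (Y=1, X=1, Z=1, U=2, W=1) weight 1/112
Group by U:
  weight(U=2) = 3/56
  weight(U=3) = 1/48
Total weight = 3/56 + 1/48 = 25/336
P(U=2 | obs) = 3/56 / 25/336 = 18/25
P(U=3 | obs) = 1/48 / 25/336 = 7/25

P(U = 3 | obs) = 7/25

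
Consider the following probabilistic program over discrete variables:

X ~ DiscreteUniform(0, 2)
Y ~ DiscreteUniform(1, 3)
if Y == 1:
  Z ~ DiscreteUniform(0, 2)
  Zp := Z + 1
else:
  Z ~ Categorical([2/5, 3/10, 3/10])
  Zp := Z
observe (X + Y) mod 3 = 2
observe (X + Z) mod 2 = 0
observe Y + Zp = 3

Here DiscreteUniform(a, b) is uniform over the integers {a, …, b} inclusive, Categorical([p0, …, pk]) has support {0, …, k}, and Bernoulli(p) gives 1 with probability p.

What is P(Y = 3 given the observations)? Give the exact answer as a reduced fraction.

Enumerate traces; 2 have nonzero weight after conditioning:
  (X=1, Y=1, Z=1) weight 1/27
  (X=2, Y=3, Z=0) weight 2/45
Group by Y:
  weight(Y=1) = 1/27
  weight(Y=3) = 2/45
Total weight = 1/27 + 2/45 = 11/135
P(Y=1 | obs) = 1/27 / 11/135 = 5/11
P(Y=3 | obs) = 2/45 / 11/135 = 6/11

P(Y = 3 | obs) = 6/11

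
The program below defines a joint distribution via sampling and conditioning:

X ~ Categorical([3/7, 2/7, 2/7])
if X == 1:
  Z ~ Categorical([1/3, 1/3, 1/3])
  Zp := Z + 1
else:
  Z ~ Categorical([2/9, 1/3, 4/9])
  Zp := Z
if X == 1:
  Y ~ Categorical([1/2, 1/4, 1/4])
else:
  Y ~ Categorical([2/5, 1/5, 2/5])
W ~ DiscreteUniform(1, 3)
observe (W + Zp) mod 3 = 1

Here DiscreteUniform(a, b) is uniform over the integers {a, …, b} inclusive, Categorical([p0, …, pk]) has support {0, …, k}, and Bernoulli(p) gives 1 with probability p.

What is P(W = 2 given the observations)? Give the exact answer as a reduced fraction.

Enumerate traces; 27 have nonzero weight after conditioning:
  (X=0, Z=0, Y=0, W=1) weight 4/315
  (X=0, Z=0, Y=1, W=1) weight 2/315
  (X=0, Z=0, Y=2, W=1) weight 4/315
  (X=0, Z=1, Y=0, W=3) weight 2/105
  (X=0, Z=1, Y=1, W=3) weight 1/105
  (X=0, Z=1, Y=2, W=3) weight 2/105
  (X=0, Z=2, Y=0, W=2) weight 8/315
  (X=0, Z=2, Y=1, W=2) weight 4/315
  … 19 more
Group by W:
  weight(W=1) = 16/189
  weight(W=2) = 26/189
  weight(W=3) = 1/9
Total weight = 16/189 + 26/189 + 1/9 = 1/3
P(W=1 | obs) = 16/189 / 1/3 = 16/63
P(W=2 | obs) = 26/189 / 1/3 = 26/63
P(W=3 | obs) = 1/9 / 1/3 = 1/3

P(W = 2 | obs) = 26/63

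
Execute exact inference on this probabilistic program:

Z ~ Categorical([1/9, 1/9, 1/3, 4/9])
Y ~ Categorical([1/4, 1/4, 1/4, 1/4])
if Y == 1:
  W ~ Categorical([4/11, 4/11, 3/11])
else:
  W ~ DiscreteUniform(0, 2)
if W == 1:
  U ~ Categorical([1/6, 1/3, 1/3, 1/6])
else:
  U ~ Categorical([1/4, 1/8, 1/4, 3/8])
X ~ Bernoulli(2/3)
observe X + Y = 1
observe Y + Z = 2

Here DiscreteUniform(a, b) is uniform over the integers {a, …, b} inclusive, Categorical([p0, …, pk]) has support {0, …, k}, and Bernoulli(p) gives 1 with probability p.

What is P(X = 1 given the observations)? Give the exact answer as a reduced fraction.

Enumerate traces; 24 have nonzero weight after conditioning:
  (Z=1, Y=1, W=0, U=0, X=0) weight 1/1188
  (Z=1, Y=1, W=0, U=1, X=0) weight 1/2376
  (Z=1, Y=1, W=0, U=2, X=0) weight 1/1188
  (Z=1, Y=1, W=0, U=3, X=0) weight 1/792
  (Z=1, Y=1, W=1, U=0, X=0) weight 1/1782
  (Z=1, Y=1, W=1, U=1, X=0) weight 1/891
  (Z=1, Y=1, W=1, U=2, X=0) weight 1/891
  (Z=1, Y=1, W=1, U=3, X=0) weight 1/1782
  (Z=2, Y=0, W=0, U=0, X=1) weight 1/216
  … 15 more
Group by X:
  weight(X=0) = 1/108
  weight(X=1) = 1/18
Total weight = 1/108 + 1/18 = 7/108
P(X=0 | obs) = 1/108 / 7/108 = 1/7
P(X=1 | obs) = 1/18 / 7/108 = 6/7

P(X = 1 | obs) = 6/7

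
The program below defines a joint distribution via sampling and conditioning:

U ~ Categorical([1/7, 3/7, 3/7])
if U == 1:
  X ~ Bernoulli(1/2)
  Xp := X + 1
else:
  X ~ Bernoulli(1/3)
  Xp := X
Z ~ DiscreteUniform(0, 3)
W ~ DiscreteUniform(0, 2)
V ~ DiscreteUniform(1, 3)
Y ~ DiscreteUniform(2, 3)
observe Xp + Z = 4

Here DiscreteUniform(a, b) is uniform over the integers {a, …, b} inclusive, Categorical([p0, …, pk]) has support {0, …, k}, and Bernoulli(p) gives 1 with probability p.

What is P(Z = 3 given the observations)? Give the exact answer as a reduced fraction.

Enumerate traces; 72 have nonzero weight after conditioning:
  (U=0, X=1, Z=3, W=0, V=1, Y=2) weight 1/1512
  (U=0, X=1, Z=3, W=0, V=1, Y=3) weight 1/1512
  (U=0, X=1, Z=3, W=0, V=2, Y=2) weight 1/1512
  (U=0, X=1, Z=3, W=0, V=2, Y=3) weight 1/1512
  (U=0, X=1, Z=3, W=0, V=3, Y=2) weight 1/1512
  (U=0, X=1, Z=3, W=0, V=3, Y=3) weight 1/1512
  (U=0, X=1, Z=3, W=1, V=1, Y=2) weight 1/1512
  (U=0, X=1, Z=3, W=1, V=1, Y=3) weight 1/1512
  (U=1, X=1, Z=2, W=0, V=1, Y=2) weight 1/336
  … 63 more
Group by Z:
  weight(Z=2) = 3/56
  weight(Z=3) = 17/168
Total weight = 3/56 + 17/168 = 13/84
P(Z=2 | obs) = 3/56 / 13/84 = 9/26
P(Z=3 | obs) = 17/168 / 13/84 = 17/26

P(Z = 3 | obs) = 17/26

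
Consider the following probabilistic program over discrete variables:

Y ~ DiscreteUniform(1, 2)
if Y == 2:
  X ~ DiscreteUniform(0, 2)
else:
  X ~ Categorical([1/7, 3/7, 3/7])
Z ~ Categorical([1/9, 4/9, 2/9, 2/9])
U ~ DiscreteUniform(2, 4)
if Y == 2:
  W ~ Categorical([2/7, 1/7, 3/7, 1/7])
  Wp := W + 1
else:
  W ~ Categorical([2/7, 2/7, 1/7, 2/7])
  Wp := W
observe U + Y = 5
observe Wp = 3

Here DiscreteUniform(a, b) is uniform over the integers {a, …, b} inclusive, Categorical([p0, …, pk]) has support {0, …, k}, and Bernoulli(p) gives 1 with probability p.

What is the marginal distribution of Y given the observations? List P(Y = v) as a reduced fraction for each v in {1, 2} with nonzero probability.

P(Y=1) = 2/5, P(Y=2) = 3/5

Enumerate traces; 24 have nonzero weight after conditioning:
  (Y=1, X=0, Z=0, U=4, W=3) weight 1/1323
  (Y=1, X=0, Z=1, U=4, W=3) weight 4/1323
  (Y=1, X=0, Z=2, U=4, W=3) weight 2/1323
  (Y=1, X=0, Z=3, U=4, W=3) weight 2/1323
  (Y=1, X=1, Z=0, U=4, W=3) weight 1/441
  (Y=1, X=1, Z=1, U=4, W=3) weight 4/441
  (Y=1, X=1, Z=2, U=4, W=3) weight 2/441
  (Y=1, X=1, Z=3, U=4, W=3) weight 2/441
  (Y=2, X=0, Z=0, U=3, W=2) weight 1/378
  … 15 more
Group by Y:
  weight(Y=1) = 1/21
  weight(Y=2) = 1/14
Total weight = 1/21 + 1/14 = 5/42
P(Y=1 | obs) = 1/21 / 5/42 = 2/5
P(Y=2 | obs) = 1/14 / 5/42 = 3/5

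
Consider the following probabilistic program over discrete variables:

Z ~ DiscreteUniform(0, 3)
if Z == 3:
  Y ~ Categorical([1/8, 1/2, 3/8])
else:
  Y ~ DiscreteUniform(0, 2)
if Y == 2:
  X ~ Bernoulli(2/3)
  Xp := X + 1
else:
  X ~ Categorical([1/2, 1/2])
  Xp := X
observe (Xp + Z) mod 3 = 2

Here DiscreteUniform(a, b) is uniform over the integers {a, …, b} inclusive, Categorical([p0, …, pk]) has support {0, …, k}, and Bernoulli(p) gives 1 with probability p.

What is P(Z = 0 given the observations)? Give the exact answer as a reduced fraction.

Enumerate traces; 7 have nonzero weight after conditioning:
  (Z=0, Y=2, X=1) weight 1/18
  (Z=1, Y=0, X=1) weight 1/24
  (Z=1, Y=1, X=1) weight 1/24
  (Z=1, Y=2, X=0) weight 1/36
  (Z=2, Y=0, X=0) weight 1/24
  (Z=2, Y=1, X=0) weight 1/24
  (Z=3, Y=2, X=1) weight 1/16
Group by Z:
  weight(Z=0) = 1/18
  weight(Z=1) = 1/9
  weight(Z=2) = 1/12
  weight(Z=3) = 1/16
Total weight = 1/18 + 1/9 + 1/12 + 1/16 = 5/16
P(Z=0 | obs) = 1/18 / 5/16 = 8/45
P(Z=1 | obs) = 1/9 / 5/16 = 16/45
P(Z=2 | obs) = 1/12 / 5/16 = 4/15
P(Z=3 | obs) = 1/16 / 5/16 = 1/5

P(Z = 0 | obs) = 8/45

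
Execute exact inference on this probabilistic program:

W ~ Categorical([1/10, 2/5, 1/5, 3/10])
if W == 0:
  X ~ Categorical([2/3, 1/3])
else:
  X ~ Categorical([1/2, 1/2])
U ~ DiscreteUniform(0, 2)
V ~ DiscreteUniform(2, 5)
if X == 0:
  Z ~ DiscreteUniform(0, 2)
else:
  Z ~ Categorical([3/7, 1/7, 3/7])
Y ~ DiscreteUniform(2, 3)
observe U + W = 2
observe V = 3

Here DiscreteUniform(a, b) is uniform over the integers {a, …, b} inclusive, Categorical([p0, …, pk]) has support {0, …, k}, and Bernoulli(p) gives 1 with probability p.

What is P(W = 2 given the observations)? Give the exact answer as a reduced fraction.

Enumerate traces; 36 have nonzero weight after conditioning:
  (W=0, X=0, U=2, V=3, Z=0, Y=2) weight 1/1080
  (W=0, X=0, U=2, V=3, Z=0, Y=3) weight 1/1080
  (W=0, X=0, U=2, V=3, Z=1, Y=2) weight 1/1080
  (W=0, X=0, U=2, V=3, Z=1, Y=3) weight 1/1080
  (W=0, X=0, U=2, V=3, Z=2, Y=2) weight 1/1080
  (W=0, X=0, U=2, V=3, Z=2, Y=3) weight 1/1080
  (W=0, X=1, U=2, V=3, Z=0, Y=2) weight 1/1680
  (W=0, X=1, U=2, V=3, Z=0, Y=3) weight 1/1680
  (W=1, X=0, U=1, V=3, Z=0, Y=2) weight 1/360
  (W=2, X=0, U=0, V=3, Z=0, Y=2) weight 1/720
  … 26 more
Group by W:
  weight(W=0) = 1/120
  weight(W=1) = 1/30
  weight(W=2) = 1/60
Total weight = 1/120 + 1/30 + 1/60 = 7/120
P(W=0 | obs) = 1/120 / 7/120 = 1/7
P(W=1 | obs) = 1/30 / 7/120 = 4/7
P(W=2 | obs) = 1/60 / 7/120 = 2/7

P(W = 2 | obs) = 2/7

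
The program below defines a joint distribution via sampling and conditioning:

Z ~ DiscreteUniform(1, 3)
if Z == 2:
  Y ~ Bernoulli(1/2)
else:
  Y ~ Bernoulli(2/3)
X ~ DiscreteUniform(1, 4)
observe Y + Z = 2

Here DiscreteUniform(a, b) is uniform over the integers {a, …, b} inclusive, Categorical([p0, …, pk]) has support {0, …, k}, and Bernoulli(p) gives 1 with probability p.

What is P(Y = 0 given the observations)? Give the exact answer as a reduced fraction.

Enumerate traces; 8 have nonzero weight after conditioning:
  (Z=1, Y=1, X=1) weight 1/18
  (Z=1, Y=1, X=2) weight 1/18
  (Z=1, Y=1, X=3) weight 1/18
  (Z=1, Y=1, X=4) weight 1/18
  (Z=2, Y=0, X=1) weight 1/24
  (Z=2, Y=0, X=2) weight 1/24
  (Z=2, Y=0, X=3) weight 1/24
  (Z=2, Y=0, X=4) weight 1/24
Group by Y:
  weight(Y=0) = 1/6
  weight(Y=1) = 2/9
Total weight = 1/6 + 2/9 = 7/18
P(Y=0 | obs) = 1/6 / 7/18 = 3/7
P(Y=1 | obs) = 2/9 / 7/18 = 4/7

P(Y = 0 | obs) = 3/7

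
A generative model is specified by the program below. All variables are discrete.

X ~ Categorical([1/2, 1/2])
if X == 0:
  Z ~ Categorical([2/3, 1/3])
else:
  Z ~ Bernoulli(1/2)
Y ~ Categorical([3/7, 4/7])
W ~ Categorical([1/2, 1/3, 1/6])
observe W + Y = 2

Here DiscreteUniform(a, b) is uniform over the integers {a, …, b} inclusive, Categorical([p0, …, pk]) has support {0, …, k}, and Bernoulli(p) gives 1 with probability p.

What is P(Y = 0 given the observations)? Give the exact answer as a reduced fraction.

Enumerate traces; 8 have nonzero weight after conditioning:
  (X=0, Z=0, Y=0, W=2) weight 1/42
  (X=0, Z=0, Y=1, W=1) weight 4/63
  (X=0, Z=1, Y=0, W=2) weight 1/84
  (X=0, Z=1, Y=1, W=1) weight 2/63
  (X=1, Z=0, Y=0, W=2) weight 1/56
  (X=1, Z=0, Y=1, W=1) weight 1/21
  (X=1, Z=1, Y=0, W=2) weight 1/56
  (X=1, Z=1, Y=1, W=1) weight 1/21
Group by Y:
  weight(Y=0) = 1/14
  weight(Y=1) = 4/21
Total weight = 1/14 + 4/21 = 11/42
P(Y=0 | obs) = 1/14 / 11/42 = 3/11
P(Y=1 | obs) = 4/21 / 11/42 = 8/11

P(Y = 0 | obs) = 3/11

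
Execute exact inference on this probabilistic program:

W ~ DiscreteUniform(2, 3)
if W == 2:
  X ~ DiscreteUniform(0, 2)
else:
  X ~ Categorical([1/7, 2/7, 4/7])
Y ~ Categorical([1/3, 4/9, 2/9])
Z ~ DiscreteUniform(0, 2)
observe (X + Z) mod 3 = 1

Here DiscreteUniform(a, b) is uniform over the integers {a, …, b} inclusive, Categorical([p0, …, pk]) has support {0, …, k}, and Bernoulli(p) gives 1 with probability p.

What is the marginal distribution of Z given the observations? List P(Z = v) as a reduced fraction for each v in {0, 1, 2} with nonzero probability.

Enumerate traces; 18 have nonzero weight after conditioning:
  (W=2, X=0, Y=0, Z=1) weight 1/54
  (W=2, X=0, Y=1, Z=1) weight 2/81
  (W=2, X=0, Y=2, Z=1) weight 1/81
  (W=2, X=1, Y=0, Z=0) weight 1/54
  (W=2, X=1, Y=1, Z=0) weight 2/81
  (W=2, X=1, Y=2, Z=0) weight 1/81
  (W=2, X=2, Y=0, Z=2) weight 1/54
  (W=2, X=2, Y=1, Z=2) weight 2/81
  … 10 more
Group by Z:
  weight(Z=0) = 13/126
  weight(Z=1) = 5/63
  weight(Z=2) = 19/126
Total weight = 13/126 + 5/63 + 19/126 = 1/3
P(Z=0 | obs) = 13/126 / 1/3 = 13/42
P(Z=1 | obs) = 5/63 / 1/3 = 5/21
P(Z=2 | obs) = 19/126 / 1/3 = 19/42

P(Z=0) = 13/42, P(Z=1) = 5/21, P(Z=2) = 19/42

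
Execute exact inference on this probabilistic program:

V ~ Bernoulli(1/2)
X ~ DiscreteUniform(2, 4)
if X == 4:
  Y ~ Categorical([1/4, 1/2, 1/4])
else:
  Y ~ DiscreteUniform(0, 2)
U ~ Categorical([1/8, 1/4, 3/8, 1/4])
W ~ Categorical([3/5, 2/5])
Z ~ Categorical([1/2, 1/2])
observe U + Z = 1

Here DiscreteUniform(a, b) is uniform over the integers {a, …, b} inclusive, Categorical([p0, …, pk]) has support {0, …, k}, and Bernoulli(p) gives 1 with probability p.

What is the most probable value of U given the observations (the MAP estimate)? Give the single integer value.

Enumerate traces; 72 have nonzero weight after conditioning:
  (V=0, X=2, Y=0, U=0, W=0, Z=1) weight 1/480
  (V=0, X=2, Y=0, U=0, W=1, Z=1) weight 1/720
  (V=0, X=2, Y=0, U=1, W=0, Z=0) weight 1/240
  (V=0, X=2, Y=0, U=1, W=1, Z=0) weight 1/360
  (V=0, X=2, Y=1, U=0, W=0, Z=1) weight 1/480
  (V=0, X=2, Y=1, U=0, W=1, Z=1) weight 1/720
  (V=0, X=2, Y=1, U=1, W=0, Z=0) weight 1/240
  (V=0, X=2, Y=1, U=1, W=1, Z=0) weight 1/360
  … 64 more
Group by U:
  weight(U=0) = 1/16
  weight(U=1) = 1/8
Total weight = 1/16 + 1/8 = 3/16
P(U=0 | obs) = 1/16 / 3/16 = 1/3
P(U=1 | obs) = 1/8 / 3/16 = 2/3
argmax = 1

argmax_v P(U = v | obs) = 1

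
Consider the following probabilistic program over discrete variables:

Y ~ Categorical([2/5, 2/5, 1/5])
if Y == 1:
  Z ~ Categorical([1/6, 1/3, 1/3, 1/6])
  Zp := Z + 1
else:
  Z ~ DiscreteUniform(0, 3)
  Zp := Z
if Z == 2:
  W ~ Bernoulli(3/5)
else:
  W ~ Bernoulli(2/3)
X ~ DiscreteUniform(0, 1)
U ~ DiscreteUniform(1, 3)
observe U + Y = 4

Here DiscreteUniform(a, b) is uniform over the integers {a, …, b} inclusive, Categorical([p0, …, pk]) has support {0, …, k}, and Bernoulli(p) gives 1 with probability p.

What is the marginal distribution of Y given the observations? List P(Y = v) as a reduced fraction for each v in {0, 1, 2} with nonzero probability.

P(Y=1) = 2/3, P(Y=2) = 1/3

Enumerate traces; 32 have nonzero weight after conditioning:
  (Y=1, Z=0, W=0, X=0, U=3) weight 1/270
  (Y=1, Z=0, W=0, X=1, U=3) weight 1/270
  (Y=1, Z=0, W=1, X=0, U=3) weight 1/135
  (Y=1, Z=0, W=1, X=1, U=3) weight 1/135
  (Y=1, Z=1, W=0, X=0, U=3) weight 1/135
  (Y=1, Z=1, W=0, X=1, U=3) weight 1/135
  (Y=1, Z=1, W=1, X=0, U=3) weight 2/135
  (Y=1, Z=1, W=1, X=1, U=3) weight 2/135
  (Y=2, Z=0, W=0, X=0, U=2) weight 1/360
  … 23 more
Group by Y:
  weight(Y=1) = 2/15
  weight(Y=2) = 1/15
Total weight = 2/15 + 1/15 = 1/5
P(Y=1 | obs) = 2/15 / 1/5 = 2/3
P(Y=2 | obs) = 1/15 / 1/5 = 1/3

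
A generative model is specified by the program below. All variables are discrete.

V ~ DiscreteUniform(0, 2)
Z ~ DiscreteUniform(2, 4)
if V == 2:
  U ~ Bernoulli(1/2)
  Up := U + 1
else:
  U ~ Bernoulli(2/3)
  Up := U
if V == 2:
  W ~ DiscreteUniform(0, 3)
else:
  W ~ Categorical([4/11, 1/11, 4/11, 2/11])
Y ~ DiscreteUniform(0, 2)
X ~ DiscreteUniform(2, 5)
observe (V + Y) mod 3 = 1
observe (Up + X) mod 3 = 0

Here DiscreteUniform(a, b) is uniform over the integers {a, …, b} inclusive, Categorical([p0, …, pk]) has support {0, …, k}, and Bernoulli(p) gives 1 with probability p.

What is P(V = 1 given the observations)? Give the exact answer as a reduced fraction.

P(V = 1 | obs) = 10/29

Enumerate traces; 108 have nonzero weight after conditioning:
  (V=0, Z=2, U=0, W=0, Y=1, X=3) weight 1/891
  (V=0, Z=2, U=0, W=1, Y=1, X=3) weight 1/3564
  (V=0, Z=2, U=0, W=2, Y=1, X=3) weight 1/891
  (V=0, Z=2, U=0, W=3, Y=1, X=3) weight 1/1782
  (V=0, Z=2, U=1, W=0, Y=1, X=2) weight 2/891
  (V=0, Z=2, U=1, W=0, Y=1, X=5) weight 2/891
  (V=0, Z=2, U=1, W=1, Y=1, X=2) weight 1/1782
  (V=0, Z=2, U=1, W=1, Y=1, X=5) weight 1/1782
  (V=1, Z=2, U=0, W=0, Y=0, X=3) weight 1/891
  (V=2, Z=2, U=0, W=0, Y=2, X=2) weight 1/864
  … 98 more
Group by V:
  weight(V=0) = 5/108
  weight(V=1) = 5/108
  weight(V=2) = 1/24
Total weight = 5/108 + 5/108 + 1/24 = 29/216
P(V=0 | obs) = 5/108 / 29/216 = 10/29
P(V=1 | obs) = 5/108 / 29/216 = 10/29
P(V=2 | obs) = 1/24 / 29/216 = 9/29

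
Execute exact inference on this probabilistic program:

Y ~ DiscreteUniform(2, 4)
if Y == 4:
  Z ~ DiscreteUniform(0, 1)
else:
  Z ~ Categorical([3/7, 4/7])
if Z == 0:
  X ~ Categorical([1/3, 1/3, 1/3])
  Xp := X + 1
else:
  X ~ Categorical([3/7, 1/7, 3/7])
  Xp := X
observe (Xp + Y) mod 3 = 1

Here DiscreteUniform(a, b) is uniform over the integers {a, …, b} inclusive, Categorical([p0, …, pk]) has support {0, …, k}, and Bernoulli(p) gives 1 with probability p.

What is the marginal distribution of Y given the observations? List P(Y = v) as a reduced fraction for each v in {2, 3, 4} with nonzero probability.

Enumerate traces; 6 have nonzero weight after conditioning:
  (Y=2, Z=0, X=1) weight 1/21
  (Y=2, Z=1, X=2) weight 4/49
  (Y=3, Z=0, X=0) weight 1/21
  (Y=3, Z=1, X=1) weight 4/147
  (Y=4, Z=0, X=2) weight 1/18
  (Y=4, Z=1, X=0) weight 1/14
Group by Y:
  weight(Y=2) = 19/147
  weight(Y=3) = 11/147
  weight(Y=4) = 8/63
Total weight = 19/147 + 11/147 + 8/63 = 146/441
P(Y=2 | obs) = 19/147 / 146/441 = 57/146
P(Y=3 | obs) = 11/147 / 146/441 = 33/146
P(Y=4 | obs) = 8/63 / 146/441 = 28/73

P(Y=2) = 57/146, P(Y=3) = 33/146, P(Y=4) = 28/73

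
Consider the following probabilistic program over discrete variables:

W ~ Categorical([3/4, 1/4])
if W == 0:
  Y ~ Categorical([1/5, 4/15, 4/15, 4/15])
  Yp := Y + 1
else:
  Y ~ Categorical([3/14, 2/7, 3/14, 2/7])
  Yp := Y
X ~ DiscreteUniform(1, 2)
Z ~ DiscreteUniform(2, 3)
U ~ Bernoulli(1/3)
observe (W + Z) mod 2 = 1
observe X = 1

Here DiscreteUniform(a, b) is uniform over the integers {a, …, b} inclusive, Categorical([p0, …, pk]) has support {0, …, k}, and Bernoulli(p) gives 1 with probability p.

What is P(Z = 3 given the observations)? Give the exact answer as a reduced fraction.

P(Z = 3 | obs) = 3/4

Enumerate traces; 16 have nonzero weight after conditioning:
  (W=0, Y=0, X=1, Z=3, U=0) weight 1/40
  (W=0, Y=0, X=1, Z=3, U=1) weight 1/80
  (W=0, Y=1, X=1, Z=3, U=0) weight 1/30
  (W=0, Y=1, X=1, Z=3, U=1) weight 1/60
  (W=0, Y=2, X=1, Z=3, U=0) weight 1/30
  (W=0, Y=2, X=1, Z=3, U=1) weight 1/60
  (W=0, Y=3, X=1, Z=3, U=0) weight 1/30
  (W=0, Y=3, X=1, Z=3, U=1) weight 1/60
  (W=1, Y=0, X=1, Z=2, U=0) weight 1/112
  … 7 more
Group by Z:
  weight(Z=2) = 1/16
  weight(Z=3) = 3/16
Total weight = 1/16 + 3/16 = 1/4
P(Z=2 | obs) = 1/16 / 1/4 = 1/4
P(Z=3 | obs) = 3/16 / 1/4 = 3/4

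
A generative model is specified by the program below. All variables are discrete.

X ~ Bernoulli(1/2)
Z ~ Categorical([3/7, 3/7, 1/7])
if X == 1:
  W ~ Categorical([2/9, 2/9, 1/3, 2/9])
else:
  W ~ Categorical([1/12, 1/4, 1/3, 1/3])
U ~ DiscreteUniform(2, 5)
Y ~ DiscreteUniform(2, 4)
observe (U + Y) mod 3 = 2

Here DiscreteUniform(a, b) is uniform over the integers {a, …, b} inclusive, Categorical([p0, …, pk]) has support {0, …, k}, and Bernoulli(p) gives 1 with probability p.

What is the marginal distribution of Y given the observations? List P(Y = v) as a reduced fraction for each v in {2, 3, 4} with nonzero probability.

Enumerate traces; 96 have nonzero weight after conditioning:
  (X=0, Z=0, W=0, U=2, Y=3) weight 1/672
  (X=0, Z=0, W=0, U=3, Y=2) weight 1/672
  (X=0, Z=0, W=0, U=4, Y=4) weight 1/672
  (X=0, Z=0, W=0, U=5, Y=3) weight 1/672
  (X=0, Z=0, W=1, U=2, Y=3) weight 1/224
  (X=0, Z=0, W=1, U=3, Y=2) weight 1/224
  (X=0, Z=0, W=1, U=4, Y=4) weight 1/224
  (X=0, Z=0, W=1, U=5, Y=3) weight 1/224
  … 88 more
Group by Y:
  weight(Y=2) = 1/12
  weight(Y=3) = 1/6
  weight(Y=4) = 1/12
Total weight = 1/12 + 1/6 + 1/12 = 1/3
P(Y=2 | obs) = 1/12 / 1/3 = 1/4
P(Y=3 | obs) = 1/6 / 1/3 = 1/2
P(Y=4 | obs) = 1/12 / 1/3 = 1/4

P(Y=2) = 1/4, P(Y=3) = 1/2, P(Y=4) = 1/4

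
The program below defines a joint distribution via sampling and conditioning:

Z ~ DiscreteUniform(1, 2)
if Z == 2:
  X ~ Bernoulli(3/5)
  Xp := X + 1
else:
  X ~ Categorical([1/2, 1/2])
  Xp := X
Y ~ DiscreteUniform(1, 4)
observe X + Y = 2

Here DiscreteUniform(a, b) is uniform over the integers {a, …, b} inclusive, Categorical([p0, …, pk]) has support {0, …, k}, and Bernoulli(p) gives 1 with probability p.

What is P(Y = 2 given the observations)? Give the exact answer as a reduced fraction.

P(Y = 2 | obs) = 9/20

Enumerate traces; 4 have nonzero weight after conditioning:
  (Z=1, X=0, Y=2) weight 1/16
  (Z=1, X=1, Y=1) weight 1/16
  (Z=2, X=0, Y=2) weight 1/20
  (Z=2, X=1, Y=1) weight 3/40
Group by Y:
  weight(Y=1) = 11/80
  weight(Y=2) = 9/80
Total weight = 11/80 + 9/80 = 1/4
P(Y=1 | obs) = 11/80 / 1/4 = 11/20
P(Y=2 | obs) = 9/80 / 1/4 = 9/20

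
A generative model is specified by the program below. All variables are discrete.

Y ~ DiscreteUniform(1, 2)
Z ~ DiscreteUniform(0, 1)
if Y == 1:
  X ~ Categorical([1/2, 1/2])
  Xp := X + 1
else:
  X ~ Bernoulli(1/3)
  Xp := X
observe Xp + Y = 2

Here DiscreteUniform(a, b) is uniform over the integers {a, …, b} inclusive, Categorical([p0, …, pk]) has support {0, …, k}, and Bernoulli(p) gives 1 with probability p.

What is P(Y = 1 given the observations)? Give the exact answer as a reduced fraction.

P(Y = 1 | obs) = 3/7

Enumerate traces; 4 have nonzero weight after conditioning:
  (Y=1, Z=0, X=0) weight 1/8
  (Y=1, Z=1, X=0) weight 1/8
  (Y=2, Z=0, X=0) weight 1/6
  (Y=2, Z=1, X=0) weight 1/6
Group by Y:
  weight(Y=1) = 1/4
  weight(Y=2) = 1/3
Total weight = 1/4 + 1/3 = 7/12
P(Y=1 | obs) = 1/4 / 7/12 = 3/7
P(Y=2 | obs) = 1/3 / 7/12 = 4/7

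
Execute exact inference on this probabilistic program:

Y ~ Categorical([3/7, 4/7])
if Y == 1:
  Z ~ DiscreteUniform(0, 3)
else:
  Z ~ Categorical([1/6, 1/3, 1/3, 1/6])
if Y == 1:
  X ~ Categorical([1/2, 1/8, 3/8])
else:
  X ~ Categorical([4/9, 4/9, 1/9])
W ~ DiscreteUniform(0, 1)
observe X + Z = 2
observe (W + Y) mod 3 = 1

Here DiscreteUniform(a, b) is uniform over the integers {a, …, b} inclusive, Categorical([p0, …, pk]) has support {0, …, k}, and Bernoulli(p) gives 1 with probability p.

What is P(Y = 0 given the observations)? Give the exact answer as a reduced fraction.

P(Y = 0 | obs) = 17/35

Enumerate traces; 6 have nonzero weight after conditioning:
  (Y=0, Z=0, X=2, W=1) weight 1/252
  (Y=0, Z=1, X=1, W=1) weight 2/63
  (Y=0, Z=2, X=0, W=1) weight 2/63
  (Y=1, Z=0, X=2, W=0) weight 3/112
  (Y=1, Z=1, X=1, W=0) weight 1/112
  (Y=1, Z=2, X=0, W=0) weight 1/28
Group by Y:
  weight(Y=0) = 17/252
  weight(Y=1) = 1/14
Total weight = 17/252 + 1/14 = 5/36
P(Y=0 | obs) = 17/252 / 5/36 = 17/35
P(Y=1 | obs) = 1/14 / 5/36 = 18/35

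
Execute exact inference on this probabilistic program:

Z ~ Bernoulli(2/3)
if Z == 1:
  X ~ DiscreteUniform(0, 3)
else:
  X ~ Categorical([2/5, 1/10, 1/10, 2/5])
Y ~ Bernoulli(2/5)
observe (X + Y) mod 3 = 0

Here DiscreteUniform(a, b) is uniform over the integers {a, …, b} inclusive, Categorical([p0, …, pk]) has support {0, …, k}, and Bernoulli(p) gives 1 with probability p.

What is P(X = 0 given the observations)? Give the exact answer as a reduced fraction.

P(X = 0 | obs) = 9/22

Enumerate traces; 6 have nonzero weight after conditioning:
  (Z=0, X=0, Y=0) weight 2/25
  (Z=0, X=2, Y=1) weight 1/75
  (Z=0, X=3, Y=0) weight 2/25
  (Z=1, X=0, Y=0) weight 1/10
  (Z=1, X=2, Y=1) weight 1/15
  (Z=1, X=3, Y=0) weight 1/10
Group by X:
  weight(X=0) = 9/50
  weight(X=2) = 2/25
  weight(X=3) = 9/50
Total weight = 9/50 + 2/25 + 9/50 = 11/25
P(X=0 | obs) = 9/50 / 11/25 = 9/22
P(X=2 | obs) = 2/25 / 11/25 = 2/11
P(X=3 | obs) = 9/50 / 11/25 = 9/22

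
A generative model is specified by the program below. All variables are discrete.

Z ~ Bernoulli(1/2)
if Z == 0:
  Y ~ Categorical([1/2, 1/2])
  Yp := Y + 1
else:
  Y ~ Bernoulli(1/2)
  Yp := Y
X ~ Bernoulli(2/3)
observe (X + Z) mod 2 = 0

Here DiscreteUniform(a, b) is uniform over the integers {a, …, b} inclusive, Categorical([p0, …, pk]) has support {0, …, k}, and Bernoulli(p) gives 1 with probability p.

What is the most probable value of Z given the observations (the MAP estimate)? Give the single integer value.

Enumerate traces; 4 have nonzero weight after conditioning:
  (Z=0, Y=0, X=0) weight 1/12
  (Z=0, Y=1, X=0) weight 1/12
  (Z=1, Y=0, X=1) weight 1/6
  (Z=1, Y=1, X=1) weight 1/6
Group by Z:
  weight(Z=0) = 1/6
  weight(Z=1) = 1/3
Total weight = 1/6 + 1/3 = 1/2
P(Z=0 | obs) = 1/6 / 1/2 = 1/3
P(Z=1 | obs) = 1/3 / 1/2 = 2/3
argmax = 1

argmax_v P(Z = v | obs) = 1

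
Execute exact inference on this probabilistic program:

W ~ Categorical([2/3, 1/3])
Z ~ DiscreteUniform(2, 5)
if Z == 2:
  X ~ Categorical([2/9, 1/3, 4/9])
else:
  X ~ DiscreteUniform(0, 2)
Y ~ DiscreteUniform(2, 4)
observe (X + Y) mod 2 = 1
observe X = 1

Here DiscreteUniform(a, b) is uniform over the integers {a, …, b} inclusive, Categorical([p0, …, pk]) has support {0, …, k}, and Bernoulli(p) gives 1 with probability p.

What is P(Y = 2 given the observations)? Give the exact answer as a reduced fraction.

Enumerate traces; 16 have nonzero weight after conditioning:
  (W=0, Z=2, X=1, Y=2) weight 1/54
  (W=0, Z=2, X=1, Y=4) weight 1/54
  (W=0, Z=3, X=1, Y=2) weight 1/54
  (W=0, Z=3, X=1, Y=4) weight 1/54
  (W=0, Z=4, X=1, Y=2) weight 1/54
  (W=0, Z=4, X=1, Y=4) weight 1/54
  (W=0, Z=5, X=1, Y=2) weight 1/54
  (W=0, Z=5, X=1, Y=4) weight 1/54
  … 8 more
Group by Y:
  weight(Y=2) = 1/9
  weight(Y=4) = 1/9
Total weight = 1/9 + 1/9 = 2/9
P(Y=2 | obs) = 1/9 / 2/9 = 1/2
P(Y=4 | obs) = 1/9 / 2/9 = 1/2

P(Y = 2 | obs) = 1/2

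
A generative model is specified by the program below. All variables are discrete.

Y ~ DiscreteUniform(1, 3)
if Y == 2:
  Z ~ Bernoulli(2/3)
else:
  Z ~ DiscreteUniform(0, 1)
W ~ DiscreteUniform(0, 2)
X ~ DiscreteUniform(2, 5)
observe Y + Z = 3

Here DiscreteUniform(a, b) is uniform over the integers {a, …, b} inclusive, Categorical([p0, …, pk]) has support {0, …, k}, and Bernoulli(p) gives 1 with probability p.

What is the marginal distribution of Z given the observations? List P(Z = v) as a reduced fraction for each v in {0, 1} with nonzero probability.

P(Z=0) = 3/7, P(Z=1) = 4/7

Enumerate traces; 24 have nonzero weight after conditioning:
  (Y=2, Z=1, W=0, X=2) weight 1/54
  (Y=2, Z=1, W=0, X=3) weight 1/54
  (Y=2, Z=1, W=0, X=4) weight 1/54
  (Y=2, Z=1, W=0, X=5) weight 1/54
  (Y=2, Z=1, W=1, X=2) weight 1/54
  (Y=2, Z=1, W=1, X=3) weight 1/54
  (Y=2, Z=1, W=1, X=4) weight 1/54
  (Y=2, Z=1, W=1, X=5) weight 1/54
  (Y=3, Z=0, W=0, X=2) weight 1/72
  … 15 more
Group by Z:
  weight(Z=0) = 1/6
  weight(Z=1) = 2/9
Total weight = 1/6 + 2/9 = 7/18
P(Z=0 | obs) = 1/6 / 7/18 = 3/7
P(Z=1 | obs) = 2/9 / 7/18 = 4/7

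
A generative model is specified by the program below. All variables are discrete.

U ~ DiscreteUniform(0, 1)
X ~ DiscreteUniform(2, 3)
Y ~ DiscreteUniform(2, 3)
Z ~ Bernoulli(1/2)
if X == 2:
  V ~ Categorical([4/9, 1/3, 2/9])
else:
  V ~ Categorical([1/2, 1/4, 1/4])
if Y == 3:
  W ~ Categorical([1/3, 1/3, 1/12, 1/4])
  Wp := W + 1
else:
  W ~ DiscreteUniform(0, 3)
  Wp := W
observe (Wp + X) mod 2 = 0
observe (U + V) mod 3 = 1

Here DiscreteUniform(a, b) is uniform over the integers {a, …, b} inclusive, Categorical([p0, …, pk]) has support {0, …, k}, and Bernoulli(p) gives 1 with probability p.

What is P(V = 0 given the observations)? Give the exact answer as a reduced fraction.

P(V = 0 | obs) = 406/661

Enumerate traces; 32 have nonzero weight after conditioning:
  (U=0, X=2, Y=2, Z=0, V=1, W=0) weight 1/192
  (U=0, X=2, Y=2, Z=0, V=1, W=2) weight 1/192
  (U=0, X=2, Y=2, Z=1, V=1, W=0) weight 1/192
  (U=0, X=2, Y=2, Z=1, V=1, W=2) weight 1/192
  (U=0, X=2, Y=3, Z=0, V=1, W=1) weight 1/144
  (U=0, X=2, Y=3, Z=0, V=1, W=3) weight 1/192
  (U=0, X=2, Y=3, Z=1, V=1, W=1) weight 1/144
  (U=0, X=2, Y=3, Z=1, V=1, W=3) weight 1/192
  (U=1, X=2, Y=2, Z=0, V=0, W=0) weight 1/144
  … 23 more
Group by V:
  weight(V=0) = 203/1728
  weight(V=1) = 85/1152
Total weight = 203/1728 + 85/1152 = 661/3456
P(V=0 | obs) = 203/1728 / 661/3456 = 406/661
P(V=1 | obs) = 85/1152 / 661/3456 = 255/661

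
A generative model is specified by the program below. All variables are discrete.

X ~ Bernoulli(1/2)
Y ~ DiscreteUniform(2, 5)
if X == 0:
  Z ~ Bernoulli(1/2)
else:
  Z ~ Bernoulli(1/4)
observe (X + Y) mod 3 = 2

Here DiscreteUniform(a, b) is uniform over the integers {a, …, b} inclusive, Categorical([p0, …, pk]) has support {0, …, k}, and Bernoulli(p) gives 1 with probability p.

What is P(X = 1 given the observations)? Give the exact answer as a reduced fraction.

P(X = 1 | obs) = 1/3

Enumerate traces; 6 have nonzero weight after conditioning:
  (X=0, Y=2, Z=0) weight 1/16
  (X=0, Y=2, Z=1) weight 1/16
  (X=0, Y=5, Z=0) weight 1/16
  (X=0, Y=5, Z=1) weight 1/16
  (X=1, Y=4, Z=0) weight 3/32
  (X=1, Y=4, Z=1) weight 1/32
Group by X:
  weight(X=0) = 1/4
  weight(X=1) = 1/8
Total weight = 1/4 + 1/8 = 3/8
P(X=0 | obs) = 1/4 / 3/8 = 2/3
P(X=1 | obs) = 1/8 / 3/8 = 1/3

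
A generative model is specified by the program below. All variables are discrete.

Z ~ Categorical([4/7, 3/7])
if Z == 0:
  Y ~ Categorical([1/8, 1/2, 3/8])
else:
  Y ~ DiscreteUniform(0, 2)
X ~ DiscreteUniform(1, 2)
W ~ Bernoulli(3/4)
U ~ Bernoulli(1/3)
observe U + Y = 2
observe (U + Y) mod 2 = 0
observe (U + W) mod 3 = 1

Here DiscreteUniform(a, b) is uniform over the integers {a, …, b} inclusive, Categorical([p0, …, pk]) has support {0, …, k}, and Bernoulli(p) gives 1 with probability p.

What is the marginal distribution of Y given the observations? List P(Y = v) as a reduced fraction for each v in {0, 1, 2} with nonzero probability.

P(Y=1) = 1/6, P(Y=2) = 5/6

Enumerate traces; 8 have nonzero weight after conditioning:
  (Z=0, Y=1, X=1, W=0, U=1) weight 1/84
  (Z=0, Y=1, X=2, W=0, U=1) weight 1/84
  (Z=0, Y=2, X=1, W=1, U=0) weight 3/56
  (Z=0, Y=2, X=2, W=1, U=0) weight 3/56
  (Z=1, Y=1, X=1, W=0, U=1) weight 1/168
  (Z=1, Y=1, X=2, W=0, U=1) weight 1/168
  (Z=1, Y=2, X=1, W=1, U=0) weight 1/28
  (Z=1, Y=2, X=2, W=1, U=0) weight 1/28
Group by Y:
  weight(Y=1) = 1/28
  weight(Y=2) = 5/28
Total weight = 1/28 + 5/28 = 3/14
P(Y=1 | obs) = 1/28 / 3/14 = 1/6
P(Y=2 | obs) = 5/28 / 3/14 = 5/6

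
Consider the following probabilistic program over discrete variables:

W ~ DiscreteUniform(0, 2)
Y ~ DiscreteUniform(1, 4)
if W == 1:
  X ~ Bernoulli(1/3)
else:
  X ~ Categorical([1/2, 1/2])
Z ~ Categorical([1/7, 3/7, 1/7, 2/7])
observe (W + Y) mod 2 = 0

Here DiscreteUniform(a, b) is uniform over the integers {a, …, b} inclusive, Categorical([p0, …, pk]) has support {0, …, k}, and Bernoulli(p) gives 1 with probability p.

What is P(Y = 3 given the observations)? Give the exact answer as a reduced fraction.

P(Y = 3 | obs) = 1/6

Enumerate traces; 48 have nonzero weight after conditioning:
  (W=0, Y=2, X=0, Z=0) weight 1/168
  (W=0, Y=2, X=0, Z=1) weight 1/56
  (W=0, Y=2, X=0, Z=2) weight 1/168
  (W=0, Y=2, X=0, Z=3) weight 1/84
  (W=0, Y=2, X=1, Z=0) weight 1/168
  (W=0, Y=2, X=1, Z=1) weight 1/56
  (W=0, Y=2, X=1, Z=2) weight 1/168
  (W=0, Y=2, X=1, Z=3) weight 1/84
  (W=0, Y=4, X=0, Z=0) weight 1/168
  (W=1, Y=1, X=0, Z=0) weight 1/126
  … 38 more
Group by Y:
  weight(Y=1) = 1/12
  weight(Y=2) = 1/6
  weight(Y=3) = 1/12
  weight(Y=4) = 1/6
Total weight = 1/12 + 1/6 + 1/12 + 1/6 = 1/2
P(Y=1 | obs) = 1/12 / 1/2 = 1/6
P(Y=2 | obs) = 1/6 / 1/2 = 1/3
P(Y=3 | obs) = 1/12 / 1/2 = 1/6
P(Y=4 | obs) = 1/6 / 1/2 = 1/3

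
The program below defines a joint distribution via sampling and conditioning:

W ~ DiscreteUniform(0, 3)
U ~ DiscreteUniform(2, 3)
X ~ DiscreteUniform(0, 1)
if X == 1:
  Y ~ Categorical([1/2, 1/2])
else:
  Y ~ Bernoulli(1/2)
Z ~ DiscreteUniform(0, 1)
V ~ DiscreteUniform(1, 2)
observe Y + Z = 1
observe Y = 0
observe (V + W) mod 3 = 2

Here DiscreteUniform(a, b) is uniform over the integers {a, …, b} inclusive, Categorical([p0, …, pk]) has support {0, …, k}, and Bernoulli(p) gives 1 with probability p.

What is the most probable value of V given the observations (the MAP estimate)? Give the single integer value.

Enumerate traces; 12 have nonzero weight after conditioning:
  (W=0, U=2, X=0, Y=0, Z=1, V=2) weight 1/128
  (W=0, U=2, X=1, Y=0, Z=1, V=2) weight 1/128
  (W=0, U=3, X=0, Y=0, Z=1, V=2) weight 1/128
  (W=0, U=3, X=1, Y=0, Z=1, V=2) weight 1/128
  (W=1, U=2, X=0, Y=0, Z=1, V=1) weight 1/128
  (W=1, U=2, X=1, Y=0, Z=1, V=1) weight 1/128
  (W=1, U=3, X=0, Y=0, Z=1, V=1) weight 1/128
  (W=1, U=3, X=1, Y=0, Z=1, V=1) weight 1/128
  … 4 more
Group by V:
  weight(V=1) = 1/32
  weight(V=2) = 1/16
Total weight = 1/32 + 1/16 = 3/32
P(V=1 | obs) = 1/32 / 3/32 = 1/3
P(V=2 | obs) = 1/16 / 3/32 = 2/3
argmax = 2

argmax_v P(V = v | obs) = 2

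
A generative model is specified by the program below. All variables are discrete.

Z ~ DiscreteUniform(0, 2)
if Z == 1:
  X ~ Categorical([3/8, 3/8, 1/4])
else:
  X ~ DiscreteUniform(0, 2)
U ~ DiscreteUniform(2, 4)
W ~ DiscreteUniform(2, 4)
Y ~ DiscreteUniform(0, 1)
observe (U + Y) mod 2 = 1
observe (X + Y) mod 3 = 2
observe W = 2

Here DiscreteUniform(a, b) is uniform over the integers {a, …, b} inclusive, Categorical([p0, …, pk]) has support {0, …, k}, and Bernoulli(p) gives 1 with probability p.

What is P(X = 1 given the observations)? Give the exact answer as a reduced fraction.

Enumerate traces; 9 have nonzero weight after conditioning:
  (Z=0, X=1, U=2, W=2, Y=1) weight 1/162
  (Z=0, X=1, U=4, W=2, Y=1) weight 1/162
  (Z=0, X=2, U=3, W=2, Y=0) weight 1/162
  (Z=1, X=1, U=2, W=2, Y=1) weight 1/144
  (Z=1, X=1, U=4, W=2, Y=1) weight 1/144
  (Z=1, X=2, U=3, W=2, Y=0) weight 1/216
  (Z=2, X=1, U=2, W=2, Y=1) weight 1/162
  (Z=2, X=1, U=4, W=2, Y=1) weight 1/162
  … 1 more
Group by X:
  weight(X=1) = 25/648
  weight(X=2) = 11/648
Total weight = 25/648 + 11/648 = 1/18
P(X=1 | obs) = 25/648 / 1/18 = 25/36
P(X=2 | obs) = 11/648 / 1/18 = 11/36

P(X = 1 | obs) = 25/36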